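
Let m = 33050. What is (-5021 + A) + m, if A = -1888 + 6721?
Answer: 32862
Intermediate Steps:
A = 4833
(-5021 + A) + m = (-5021 + 4833) + 33050 = -188 + 33050 = 32862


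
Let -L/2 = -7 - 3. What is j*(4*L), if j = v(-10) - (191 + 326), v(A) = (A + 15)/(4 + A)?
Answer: -124280/3 ≈ -41427.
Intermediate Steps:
v(A) = (15 + A)/(4 + A)
L = 20 (L = -2*(-7 - 3) = -2*(-10) = 20)
j = -3107/6 (j = (15 - 10)/(4 - 10) - (191 + 326) = 5/(-6) - 1*517 = -1/6*5 - 517 = -5/6 - 517 = -3107/6 ≈ -517.83)
j*(4*L) = -6214*20/3 = -3107/6*80 = -124280/3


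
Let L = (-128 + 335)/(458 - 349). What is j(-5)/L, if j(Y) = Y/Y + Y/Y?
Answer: 218/207 ≈ 1.0531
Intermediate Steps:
j(Y) = 2 (j(Y) = 1 + 1 = 2)
L = 207/109 ≈ 1.8991
j(-5)/L = 2/(207/109) = 2*(109/207) = 218/207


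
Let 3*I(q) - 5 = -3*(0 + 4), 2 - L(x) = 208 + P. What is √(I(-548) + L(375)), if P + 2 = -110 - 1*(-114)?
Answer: I*√1893/3 ≈ 14.503*I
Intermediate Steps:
P = 2 (P = -2 + (-110 - 1*(-114)) = -2 + (-110 + 114) = -2 + 4 = 2)
L(x) = -208 (L(x) = 2 - (208 + 2) = 2 - 1*210 = 2 - 210 = -208)
I(q) = -7/3 (I(q) = 5/3 + (-3*(0 + 4))/3 = 5/3 + (-3*4)/3 = 5/3 + (⅓)*(-12) = 5/3 - 4 = -7/3)
√(I(-548) + L(375)) = √(-7/3 - 208) = √(-631/3) = I*√1893/3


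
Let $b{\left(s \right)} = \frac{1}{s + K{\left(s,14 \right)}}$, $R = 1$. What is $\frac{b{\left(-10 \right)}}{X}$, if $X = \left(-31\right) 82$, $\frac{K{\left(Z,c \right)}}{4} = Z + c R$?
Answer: $- \frac{1}{15252} \approx -6.5565 \cdot 10^{-5}$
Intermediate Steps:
$K{\left(Z,c \right)} = 4 Z + 4 c$ ($K{\left(Z,c \right)} = 4 \left(Z + c 1\right) = 4 \left(Z + c\right) = 4 Z + 4 c$)
$b{\left(s \right)} = \frac{1}{56 + 5 s}$ ($b{\left(s \right)} = \frac{1}{s + \left(4 s + 4 \cdot 14\right)} = \frac{1}{s + \left(4 s + 56\right)} = \frac{1}{s + \left(56 + 4 s\right)} = \frac{1}{56 + 5 s}$)
$X = -2542$
$\frac{b{\left(-10 \right)}}{X} = \frac{1}{\left(56 + 5 \left(-10\right)\right) \left(-2542\right)} = \frac{1}{56 - 50} \left(- \frac{1}{2542}\right) = \frac{1}{6} \left(- \frac{1}{2542}\right) = - \frac{1}{15252}$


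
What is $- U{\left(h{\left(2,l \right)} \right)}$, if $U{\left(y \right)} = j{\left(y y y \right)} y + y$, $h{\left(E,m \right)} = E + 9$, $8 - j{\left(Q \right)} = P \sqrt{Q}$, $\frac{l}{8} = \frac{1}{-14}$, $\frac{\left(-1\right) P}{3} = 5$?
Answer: $-99 - 1815 \sqrt{11} \approx -6118.7$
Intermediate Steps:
$P = -15$ ($P = \left(-3\right) 5 = -15$)
$l = - \frac{4}{7}$ ($l = \frac{8}{-14} = 8 \left(- \frac{1}{14}\right) = - \frac{4}{7} \approx -0.57143$)
$j{\left(Q \right)} = 8 + 15 \sqrt{Q}$ ($j{\left(Q \right)} = 8 - - 15 \sqrt{Q} = 8 + 15 \sqrt{Q}$)
$h{\left(E,m \right)} = 9 + E$
$U{\left(y \right)} = y + y \left(8 + 15 \sqrt{y^{3}}\right)$ ($U{\left(y \right)} = \left(8 + 15 \sqrt{y y y}\right) y + y = \left(8 + 15 \sqrt{y^{2} y}\right) y + y = \left(8 + 15 \sqrt{y^{3}}\right) y + y = y \left(8 + 15 \sqrt{y^{3}}\right) + y = y + y \left(8 + 15 \sqrt{y^{3}}\right)$)
$- U{\left(h{\left(2,l \right)} \right)} = - 3 \left(9 + 2\right) \left(3 + 5 \sqrt{\left(9 + 2\right)^{3}}\right) = - 3 \cdot 11 \left(3 + 5 \sqrt{11^{3}}\right) = - 3 \cdot 11 \left(3 + 5 \sqrt{1331}\right) = - 3 \cdot 11 \left(3 + 5 \cdot 11 \sqrt{11}\right) = - 3 \cdot 11 \left(3 + 55 \sqrt{11}\right) = - (99 + 1815 \sqrt{11}) = -99 - 1815 \sqrt{11}$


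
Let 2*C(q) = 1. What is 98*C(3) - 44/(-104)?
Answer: 1285/26 ≈ 49.423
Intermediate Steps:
C(q) = 1/2 (C(q) = (1/2)*1 = 1/2)
98*C(3) - 44/(-104) = 98*(1/2) - 44/(-104) = 49 - 44*(-1/104) = 49 + 11/26 = 1285/26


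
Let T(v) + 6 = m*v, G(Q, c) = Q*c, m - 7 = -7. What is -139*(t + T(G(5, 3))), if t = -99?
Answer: 14595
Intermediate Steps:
m = 0 (m = 7 - 7 = 0)
T(v) = -6 (T(v) = -6 + 0*v = -6 + 0 = -6)
-139*(t + T(G(5, 3))) = -139*(-99 - 6) = -139*(-105) = 14595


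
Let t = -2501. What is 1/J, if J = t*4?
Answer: -1/10004 ≈ -9.9960e-5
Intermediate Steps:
J = -10004 (J = -2501*4 = -10004)
1/J = 1/(-10004) = -1/10004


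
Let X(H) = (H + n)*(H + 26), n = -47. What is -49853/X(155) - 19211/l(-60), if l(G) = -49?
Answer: 373093831/957852 ≈ 389.51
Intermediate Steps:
X(H) = (-47 + H)*(26 + H) (X(H) = (H - 47)*(H + 26) = (-47 + H)*(26 + H))
-49853/X(155) - 19211/l(-60) = -49853/(-1222 + 155**2 - 21*155) - 19211/(-49) = -49853/(-1222 + 24025 - 3255) - 19211*(-1/49) = -49853/19548 + 19211/49 = 373093831/957852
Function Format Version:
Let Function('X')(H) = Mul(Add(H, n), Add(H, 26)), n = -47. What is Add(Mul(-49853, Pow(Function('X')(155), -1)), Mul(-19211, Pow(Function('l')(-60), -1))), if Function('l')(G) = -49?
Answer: Rational(373093831, 957852) ≈ 389.51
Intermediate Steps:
Function('X')(H) = Mul(Add(-47, H), Add(26, H)) (Function('X')(H) = Mul(Add(H, -47), Add(H, 26)) = Mul(Add(-47, H), Add(26, H)))
Add(Mul(-49853, Pow(Function('X')(155), -1)), Mul(-19211, Pow(Function('l')(-60), -1))) = Add(Mul(-49853, Pow(Add(-1222, Pow(155, 2), Mul(-21, 155)), -1)), Mul(-19211, Pow(-49, -1))) = Add(Mul(-49853, Pow(Add(-1222, 24025, -3255), -1)), Mul(-19211, Rational(-1, 49))) = Add(Mul(-49853, Pow(19548, -1)), Rational(19211, 49)) = Add(Mul(-49853, Rational(1, 19548)), Rational(19211, 49)) = Add(Rational(-49853, 19548), Rational(19211, 49)) = Rational(373093831, 957852)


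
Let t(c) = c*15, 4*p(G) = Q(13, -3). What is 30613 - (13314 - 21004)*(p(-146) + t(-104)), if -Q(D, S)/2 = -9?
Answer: -11931182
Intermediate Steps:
Q(D, S) = 18 (Q(D, S) = -2*(-9) = 18)
p(G) = 9/2 (p(G) = (¼)*18 = 9/2)
t(c) = 15*c
30613 - (13314 - 21004)*(p(-146) + t(-104)) = 30613 - (13314 - 21004)*(9/2 + 15*(-104)) = 30613 - (-7690)*(9/2 - 1560) = 30613 - (-7690)*(-3111)/2 = 30613 - 1*11961795 = 30613 - 11961795 = -11931182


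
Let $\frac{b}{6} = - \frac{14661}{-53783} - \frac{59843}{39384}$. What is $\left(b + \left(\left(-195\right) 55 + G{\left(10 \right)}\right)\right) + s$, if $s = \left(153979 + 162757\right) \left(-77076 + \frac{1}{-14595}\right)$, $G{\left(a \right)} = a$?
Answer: $- \frac{1996613175327781871069}{81785656780} \approx -2.4413 \cdot 10^{10}$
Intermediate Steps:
$b = - \frac{2641127245}{353031612}$ ($b = 6 \left(- \frac{14661}{-53783} - \frac{59843}{39384}\right) = 6 \left(\left(-14661\right) \left(- \frac{1}{53783}\right) - \frac{59843}{39384}\right) = 6 \left(\frac{14661}{53783} - \frac{59843}{39384}\right) = 6 \left(- \frac{2641127245}{2118189672}\right) = - \frac{2641127245}{353031612} \approx -7.4813$)
$s = - \frac{50900571151808}{2085}$ ($s = 316736 \left(-77076 - \frac{1}{14595}\right) = 316736 \left(- \frac{1124924221}{14595}\right) = - \frac{50900571151808}{2085} \approx -2.4413 \cdot 10^{10}$)
$\left(b + \left(\left(-195\right) 55 + G{\left(10 \right)}\right)\right) + s = \left(- \frac{2641127245}{353031612} + \left(\left(-195\right) 55 + 10\right)\right) - \frac{50900571151808}{2085} = \left(- \frac{2641127245}{353031612} + \left(-10725 + 10\right)\right) - \frac{50900571151808}{2085} = \left(- \frac{2641127245}{353031612} - 10715\right) - \frac{50900571151808}{2085} = - \frac{3785374849825}{353031612} - \frac{50900571151808}{2085} = - \frac{1996613175327781871069}{81785656780}$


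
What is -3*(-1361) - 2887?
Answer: 1196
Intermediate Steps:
-3*(-1361) - 2887 = 4083 - 2887 = 1196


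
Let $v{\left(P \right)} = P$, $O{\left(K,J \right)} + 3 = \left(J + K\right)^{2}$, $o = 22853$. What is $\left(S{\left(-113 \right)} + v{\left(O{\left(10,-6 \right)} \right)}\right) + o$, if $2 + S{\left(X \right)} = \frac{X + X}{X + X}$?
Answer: $22865$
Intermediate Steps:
$O{\left(K,J \right)} = -3 + \left(J + K\right)^{2}$
$S{\left(X \right)} = -1$ ($S{\left(X \right)} = -2 + \frac{X + X}{X + X} = -2 + \frac{2 X}{2 X} = -2 + 2 X \frac{1}{2 X} = -2 + 1 = -1$)
$\left(S{\left(-113 \right)} + v{\left(O{\left(10,-6 \right)} \right)}\right) + o = \left(-1 - \left(3 - \left(-6 + 10\right)^{2}\right)\right) + 22853 = \left(-1 - \left(3 - 4^{2}\right)\right) + 22853 = \left(-1 + \left(-3 + 16\right)\right) + 22853 = \left(-1 + 13\right) + 22853 = 12 + 22853 = 22865$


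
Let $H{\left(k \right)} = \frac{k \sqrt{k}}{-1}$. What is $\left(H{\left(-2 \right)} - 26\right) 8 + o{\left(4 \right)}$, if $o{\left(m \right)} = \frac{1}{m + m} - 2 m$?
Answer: $- \frac{1727}{8} + 16 i \sqrt{2} \approx -215.88 + 22.627 i$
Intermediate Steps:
$H{\left(k \right)} = - k^{\frac{3}{2}}$ ($H{\left(k \right)} = k^{\frac{3}{2}} \left(-1\right) = - k^{\frac{3}{2}}$)
$o{\left(m \right)} = \frac{1}{2 m} - 2 m$
$\left(H{\left(-2 \right)} - 26\right) 8 + o{\left(4 \right)} = \left(- \left(-2\right)^{\frac{3}{2}} - 26\right) 8 + \left(\frac{1}{2 \cdot 4} - 8\right) = \left(- \left(-2\right) i \sqrt{2} - 26\right) 8 + \left(\frac{1}{2} \cdot \frac{1}{4} - 8\right) = \left(2 i \sqrt{2} - 26\right) 8 + \left(\frac{1}{8} - 8\right) = \left(-26 + 2 i \sqrt{2}\right) 8 - \frac{63}{8} = \left(-208 + 16 i \sqrt{2}\right) - \frac{63}{8} = - \frac{1727}{8} + 16 i \sqrt{2}$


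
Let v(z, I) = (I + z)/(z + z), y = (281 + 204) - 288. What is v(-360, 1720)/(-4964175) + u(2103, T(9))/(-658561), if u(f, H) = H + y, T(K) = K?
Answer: -9192384913/29422908469575 ≈ -0.00031242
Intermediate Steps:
y = 197 (y = 485 - 288 = 197)
v(z, I) = (I + z)/(2*z) (v(z, I) = (I + z)/((2*z)) = (I + z)*(1/(2*z)) = (I + z)/(2*z))
u(f, H) = 197 + H (u(f, H) = H + 197 = 197 + H)
v(-360, 1720)/(-4964175) + u(2103, T(9))/(-658561) = ((1/2)*(1720 - 360)/(-360))/(-4964175) + (197 + 9)/(-658561) = ((1/2)*(-1/360)*1360)*(-1/4964175) + 206*(-1/658561) = -17/9*(-1/4964175) - 206/658561 = 17/44677575 - 206/658561 = -9192384913/29422908469575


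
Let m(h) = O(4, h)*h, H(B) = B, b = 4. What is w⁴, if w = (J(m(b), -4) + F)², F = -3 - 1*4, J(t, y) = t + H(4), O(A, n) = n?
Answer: 815730721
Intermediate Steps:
m(h) = h² (m(h) = h*h = h²)
J(t, y) = 4 + t (J(t, y) = t + 4 = 4 + t)
F = -7 (F = -3 - 4 = -7)
w = 169 (w = ((4 + 4²) - 7)² = ((4 + 16) - 7)² = (20 - 7)² = 13² = 169)
w⁴ = 169⁴ = 815730721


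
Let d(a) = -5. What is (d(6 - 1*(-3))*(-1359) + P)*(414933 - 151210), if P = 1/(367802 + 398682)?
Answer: 1373537630501663/766484 ≈ 1.7920e+9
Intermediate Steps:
P = 1/766484 ≈ 1.3047e-6
(d(6 - 1*(-3))*(-1359) + P)*(414933 - 151210) = (-5*(-1359) + 1/766484)*(414933 - 151210) = (6795 + 1/766484)*263723 = (5208258781/766484)*263723 = 1373537630501663/766484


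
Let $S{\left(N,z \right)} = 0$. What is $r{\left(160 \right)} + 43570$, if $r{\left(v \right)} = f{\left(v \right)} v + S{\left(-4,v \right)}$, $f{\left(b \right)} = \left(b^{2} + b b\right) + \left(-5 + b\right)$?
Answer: $8260370$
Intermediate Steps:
$f{\left(b \right)} = -5 + b + 2 b^{2}$ ($f{\left(b \right)} = \left(b^{2} + b^{2}\right) + \left(-5 + b\right) = 2 b^{2} + \left(-5 + b\right) = -5 + b + 2 b^{2}$)
$r{\left(v \right)} = v \left(-5 + v + 2 v^{2}\right)$ ($r{\left(v \right)} = \left(-5 + v + 2 v^{2}\right) v + 0 = v \left(-5 + v + 2 v^{2}\right) + 0 = v \left(-5 + v + 2 v^{2}\right)$)
$r{\left(160 \right)} + 43570 = 160 \left(-5 + 160 + 2 \cdot 160^{2}\right) + 43570 = 160 \left(-5 + 160 + 2 \cdot 25600\right) + 43570 = 160 \left(-5 + 160 + 51200\right) + 43570 = 160 \cdot 51355 + 43570 = 8216800 + 43570 = 8260370$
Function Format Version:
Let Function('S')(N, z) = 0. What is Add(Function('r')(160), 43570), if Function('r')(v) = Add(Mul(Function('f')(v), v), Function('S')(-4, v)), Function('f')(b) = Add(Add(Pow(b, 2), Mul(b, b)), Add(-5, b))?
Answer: 8260370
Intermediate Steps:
Function('f')(b) = Add(-5, b, Mul(2, Pow(b, 2))) (Function('f')(b) = Add(Add(Pow(b, 2), Pow(b, 2)), Add(-5, b)) = Add(Mul(2, Pow(b, 2)), Add(-5, b)) = Add(-5, b, Mul(2, Pow(b, 2))))
Function('r')(v) = Mul(v, Add(-5, v, Mul(2, Pow(v, 2)))) (Function('r')(v) = Add(Mul(Add(-5, v, Mul(2, Pow(v, 2))), v), 0) = Add(Mul(v, Add(-5, v, Mul(2, Pow(v, 2)))), 0) = Mul(v, Add(-5, v, Mul(2, Pow(v, 2)))))
Add(Function('r')(160), 43570) = Add(Mul(160, Add(-5, 160, Mul(2, Pow(160, 2)))), 43570) = Add(Mul(160, Add(-5, 160, Mul(2, 25600))), 43570) = Add(Mul(160, Add(-5, 160, 51200)), 43570) = Add(Mul(160, 51355), 43570) = Add(8216800, 43570) = 8260370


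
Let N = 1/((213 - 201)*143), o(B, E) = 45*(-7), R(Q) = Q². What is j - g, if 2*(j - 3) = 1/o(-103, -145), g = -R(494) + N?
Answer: 43970946629/180180 ≈ 2.4404e+5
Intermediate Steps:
o(B, E) = -315
N = 1/1716 (N = 1/(12*143) = 1/1716 ≈ 0.00058275)
g = -418765775/1716 (g = -1*494² + 1/1716 = -1*244036 + 1/1716 = -244036 + 1/1716 = -418765775/1716 ≈ -2.4404e+5)
j = 1889/630 (j = 3 + (½)/(-315) = 3 + (½)*(-1/315) = 3 - 1/630 = 1889/630 ≈ 2.9984)
j - g = 1889/630 - 1*(-418765775/1716) = 1889/630 + 418765775/1716 = 43970946629/180180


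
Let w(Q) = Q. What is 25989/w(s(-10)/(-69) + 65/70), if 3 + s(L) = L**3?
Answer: 25105374/14939 ≈ 1680.5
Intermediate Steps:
s(L) = -3 + L**3
25989/w(s(-10)/(-69) + 65/70) = 25989/((-3 + (-10)**3)/(-69) + 65/70) = 25989/((-3 - 1000)*(-1/69) + 65*(1/70)) = 25989/(-1003*(-1/69) + 13/14) = 25989/(1003/69 + 13/14) = 25989/(14939/966) = 25989*(966/14939) = 25105374/14939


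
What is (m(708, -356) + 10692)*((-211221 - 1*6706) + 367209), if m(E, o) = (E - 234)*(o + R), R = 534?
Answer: 14191344048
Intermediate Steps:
m(E, o) = (-234 + E)*(534 + o) (m(E, o) = (E - 234)*(o + 534) = (-234 + E)*(534 + o))
(m(708, -356) + 10692)*((-211221 - 1*6706) + 367209) = ((-124956 - 234*(-356) + 534*708 + 708*(-356)) + 10692)*((-211221 - 1*6706) + 367209) = ((-124956 + 83304 + 378072 - 252048) + 10692)*((-211221 - 6706) + 367209) = (84372 + 10692)*(-217927 + 367209) = 95064*149282 = 14191344048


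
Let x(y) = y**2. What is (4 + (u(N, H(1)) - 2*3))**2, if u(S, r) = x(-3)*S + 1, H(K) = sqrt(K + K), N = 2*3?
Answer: 2809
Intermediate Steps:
N = 6
H(K) = sqrt(2)*sqrt(K) (H(K) = sqrt(2*K) = sqrt(2)*sqrt(K))
u(S, r) = 1 + 9*S (u(S, r) = (-3)**2*S + 1 = 9*S + 1 = 1 + 9*S)
(4 + (u(N, H(1)) - 2*3))**2 = (4 + ((1 + 9*6) - 2*3))**2 = (4 + ((1 + 54) - 6))**2 = (4 + (55 - 6))**2 = (4 + 49)**2 = 53**2 = 2809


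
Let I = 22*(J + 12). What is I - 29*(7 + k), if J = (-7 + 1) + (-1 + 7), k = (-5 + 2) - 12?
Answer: 496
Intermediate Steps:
k = -15 (k = -3 - 12 = -15)
J = 0 (J = -6 + 6 = 0)
I = 264 (I = 22*(0 + 12) = 22*12 = 264)
I - 29*(7 + k) = 264 - 29*(7 - 15) = 264 - 29*(-8) = 264 - 1*(-232) = 264 + 232 = 496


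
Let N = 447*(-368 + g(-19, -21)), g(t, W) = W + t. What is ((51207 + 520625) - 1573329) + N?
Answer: -1183873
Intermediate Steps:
N = -182376 (N = 447*(-368 + (-21 - 19)) = 447*(-368 - 40) = 447*(-408) = -182376)
((51207 + 520625) - 1573329) + N = ((51207 + 520625) - 1573329) - 182376 = (571832 - 1573329) - 182376 = -1001497 - 182376 = -1183873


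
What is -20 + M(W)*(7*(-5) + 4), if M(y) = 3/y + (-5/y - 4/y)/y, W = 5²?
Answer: -14546/625 ≈ -23.274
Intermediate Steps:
W = 25
M(y) = -9/y² + 3/y (M(y) = 3/y + (-9/y)/y = 3/y - 9/y² = -9/y² + 3/y)
-20 + M(W)*(7*(-5) + 4) = -20 + (3*(-3 + 25)/25²)*(7*(-5) + 4) = -20 + (3*(1/625)*22)*(-35 + 4) = -20 + (66/625)*(-31) = -20 - 2046/625 = -14546/625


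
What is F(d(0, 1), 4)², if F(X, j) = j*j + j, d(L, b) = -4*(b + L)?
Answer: 400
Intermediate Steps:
d(L, b) = -4*L - 4*b (d(L, b) = -4*(L + b) = -4*L - 4*b)
F(X, j) = j + j² (F(X, j) = j² + j = j + j²)
F(d(0, 1), 4)² = (4*(1 + 4))² = (4*5)² = 20² = 400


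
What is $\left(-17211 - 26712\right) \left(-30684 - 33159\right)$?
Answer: $2804176089$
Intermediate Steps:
$\left(-17211 - 26712\right) \left(-30684 - 33159\right) = \left(-43923\right) \left(-63843\right) = 2804176089$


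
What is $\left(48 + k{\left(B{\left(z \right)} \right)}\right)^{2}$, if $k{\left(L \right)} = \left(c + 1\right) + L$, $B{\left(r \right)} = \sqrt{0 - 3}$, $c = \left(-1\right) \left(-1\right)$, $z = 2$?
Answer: $\left(50 + i \sqrt{3}\right)^{2} \approx 2497.0 + 173.21 i$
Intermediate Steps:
$c = 1$
$B{\left(r \right)} = i \sqrt{3}$ ($B{\left(r \right)} = \sqrt{-3} = i \sqrt{3}$)
$k{\left(L \right)} = 2 + L$ ($k{\left(L \right)} = \left(1 + 1\right) + L = 2 + L$)
$\left(48 + k{\left(B{\left(z \right)} \right)}\right)^{2} = \left(48 + \left(2 + i \sqrt{3}\right)\right)^{2} = \left(50 + i \sqrt{3}\right)^{2}$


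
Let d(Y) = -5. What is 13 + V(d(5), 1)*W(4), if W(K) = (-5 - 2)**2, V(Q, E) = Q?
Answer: -232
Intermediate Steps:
W(K) = 49 (W(K) = (-7)**2 = 49)
13 + V(d(5), 1)*W(4) = 13 - 5*49 = 13 - 245 = -232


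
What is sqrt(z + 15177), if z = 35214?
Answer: 3*sqrt(5599) ≈ 224.48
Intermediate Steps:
sqrt(z + 15177) = sqrt(35214 + 15177) = sqrt(50391) = 3*sqrt(5599)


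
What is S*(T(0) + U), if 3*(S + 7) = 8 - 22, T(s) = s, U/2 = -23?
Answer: 1610/3 ≈ 536.67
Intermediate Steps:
U = -46 (U = 2*(-23) = -46)
S = -35/3 (S = -7 + (8 - 22)/3 = -7 + (1/3)*(-14) = -7 - 14/3 = -35/3 ≈ -11.667)
S*(T(0) + U) = -35*(0 - 46)/3 = -35/3*(-46) = 1610/3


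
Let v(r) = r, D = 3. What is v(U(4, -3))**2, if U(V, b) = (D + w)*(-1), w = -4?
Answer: 1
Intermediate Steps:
U(V, b) = 1 (U(V, b) = (3 - 4)*(-1) = -1*(-1) = 1)
v(U(4, -3))**2 = 1**2 = 1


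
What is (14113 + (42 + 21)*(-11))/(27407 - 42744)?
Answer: -13420/15337 ≈ -0.87501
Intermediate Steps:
(14113 + (42 + 21)*(-11))/(27407 - 42744) = (14113 + 63*(-11))/(-15337) = (14113 - 693)*(-1/15337) = 13420*(-1/15337) = -13420/15337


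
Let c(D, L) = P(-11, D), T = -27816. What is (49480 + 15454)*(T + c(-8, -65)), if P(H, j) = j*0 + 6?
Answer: -1805814540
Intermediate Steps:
P(H, j) = 6 (P(H, j) = 0 + 6 = 6)
c(D, L) = 6
(49480 + 15454)*(T + c(-8, -65)) = (49480 + 15454)*(-27816 + 6) = 64934*(-27810) = -1805814540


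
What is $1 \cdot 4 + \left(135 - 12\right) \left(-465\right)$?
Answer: $-57191$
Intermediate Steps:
$1 \cdot 4 + \left(135 - 12\right) \left(-465\right) = 4 + 123 \left(-465\right) = 4 - 57195 = -57191$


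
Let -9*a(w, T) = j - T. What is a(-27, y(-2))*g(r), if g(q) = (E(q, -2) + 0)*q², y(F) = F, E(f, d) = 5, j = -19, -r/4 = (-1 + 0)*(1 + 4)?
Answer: 34000/9 ≈ 3777.8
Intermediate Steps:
r = 20 (r = -4*(-1 + 0)*(1 + 4) = -(-4)*5 = -4*(-5) = 20)
g(q) = 5*q² (g(q) = (5 + 0)*q² = 5*q²)
a(w, T) = 19/9 + T/9 (a(w, T) = -(-19 - T)/9 = 19/9 + T/9)
a(-27, y(-2))*g(r) = (19/9 + (⅑)*(-2))*(5*20²) = (19/9 - 2/9)*(5*400) = (17/9)*2000 = 34000/9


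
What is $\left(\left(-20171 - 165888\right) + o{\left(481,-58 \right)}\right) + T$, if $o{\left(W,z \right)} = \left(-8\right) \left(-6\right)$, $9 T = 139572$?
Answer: $-170503$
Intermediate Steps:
$T = 15508$ ($T = \frac{1}{9} \cdot 139572 = 15508$)
$o{\left(W,z \right)} = 48$
$\left(\left(-20171 - 165888\right) + o{\left(481,-58 \right)}\right) + T = \left(\left(-20171 - 165888\right) + 48\right) + 15508 = \left(-186059 + 48\right) + 15508 = -186011 + 15508 = -170503$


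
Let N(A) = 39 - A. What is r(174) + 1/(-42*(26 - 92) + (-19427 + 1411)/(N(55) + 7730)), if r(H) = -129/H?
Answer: -229563961/309795284 ≈ -0.74102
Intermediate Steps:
r(174) + 1/(-42*(26 - 92) + (-19427 + 1411)/(N(55) + 7730)) = -129/174 + 1/(-42*(26 - 92) + (-19427 + 1411)/((39 - 1*55) + 7730)) = -129*1/174 + 1/(-42*(-66) - 18016/((39 - 55) + 7730)) = -43/58 + 1/(2772 - 18016/(-16 + 7730)) = -43/58 + 1/(2772 - 18016/7714) = -43/58 + 1/(2772 - 18016*1/7714) = -43/58 + 1/(2772 - 9008/3857) = -43/58 + 1/(10682596/3857) = -43/58 + 3857/10682596 = -229563961/309795284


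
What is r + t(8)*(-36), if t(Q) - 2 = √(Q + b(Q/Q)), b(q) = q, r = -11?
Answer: -191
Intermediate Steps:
t(Q) = 2 + √(1 + Q) (t(Q) = 2 + √(Q + Q/Q) = 2 + √(Q + 1) = 2 + √(1 + Q))
r + t(8)*(-36) = -11 + (2 + √(1 + 8))*(-36) = -11 + (2 + √9)*(-36) = -11 + (2 + 3)*(-36) = -11 + 5*(-36) = -11 - 180 = -191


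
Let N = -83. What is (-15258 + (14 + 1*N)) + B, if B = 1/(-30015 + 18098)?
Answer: -182651860/11917 ≈ -15327.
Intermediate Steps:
B = -1/11917 (B = 1/(-11917) = -1/11917 ≈ -8.3914e-5)
(-15258 + (14 + 1*N)) + B = (-15258 + (14 + 1*(-83))) - 1/11917 = (-15258 + (14 - 83)) - 1/11917 = (-15258 - 69) - 1/11917 = -15327 - 1/11917 = -182651860/11917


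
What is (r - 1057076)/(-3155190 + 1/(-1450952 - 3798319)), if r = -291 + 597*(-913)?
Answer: 8411578829988/16562447366491 ≈ 0.50787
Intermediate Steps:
r = -545352 (r = -291 - 545061 = -545352)
(r - 1057076)/(-3155190 + 1/(-1450952 - 3798319)) = (-545352 - 1057076)/(-3155190 + 1/(-1450952 - 3798319)) = -1602428/(-3155190 + 1/(-5249271)) = -1602428/(-3155190 - 1/5249271) = -1602428/(-16562447366491/5249271) = -1602428*(-5249271/16562447366491) = 8411578829988/16562447366491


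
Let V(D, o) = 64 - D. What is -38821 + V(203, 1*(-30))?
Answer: -38960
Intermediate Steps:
-38821 + V(203, 1*(-30)) = -38821 + (64 - 1*203) = -38821 + (64 - 203) = -38821 - 139 = -38960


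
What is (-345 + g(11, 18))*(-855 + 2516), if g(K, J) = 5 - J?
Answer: -594638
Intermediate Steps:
(-345 + g(11, 18))*(-855 + 2516) = (-345 + (5 - 1*18))*(-855 + 2516) = (-345 + (5 - 18))*1661 = (-345 - 13)*1661 = -358*1661 = -594638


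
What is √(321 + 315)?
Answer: 2*√159 ≈ 25.219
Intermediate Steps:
√(321 + 315) = √636 = 2*√159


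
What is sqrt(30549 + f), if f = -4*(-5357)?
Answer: sqrt(51977) ≈ 227.98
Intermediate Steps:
f = 21428
sqrt(30549 + f) = sqrt(30549 + 21428) = sqrt(51977)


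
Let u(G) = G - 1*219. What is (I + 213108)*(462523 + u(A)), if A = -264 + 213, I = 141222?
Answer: 163790105490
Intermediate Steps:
A = -51
u(G) = -219 + G (u(G) = G - 219 = -219 + G)
(I + 213108)*(462523 + u(A)) = (141222 + 213108)*(462523 + (-219 - 51)) = 354330*(462523 - 270) = 354330*462253 = 163790105490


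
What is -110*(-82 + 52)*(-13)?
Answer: -42900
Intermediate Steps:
-110*(-82 + 52)*(-13) = -110*(-30)*(-13) = 3300*(-13) = -42900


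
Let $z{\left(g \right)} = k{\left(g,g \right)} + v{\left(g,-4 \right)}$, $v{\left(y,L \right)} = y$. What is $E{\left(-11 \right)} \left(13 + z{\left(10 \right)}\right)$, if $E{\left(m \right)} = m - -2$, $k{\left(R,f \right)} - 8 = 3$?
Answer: $-306$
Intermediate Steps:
$k{\left(R,f \right)} = 11$ ($k{\left(R,f \right)} = 8 + 3 = 11$)
$E{\left(m \right)} = 2 + m$ ($E{\left(m \right)} = m + 2 = 2 + m$)
$z{\left(g \right)} = 11 + g$
$E{\left(-11 \right)} \left(13 + z{\left(10 \right)}\right) = \left(2 - 11\right) \left(13 + \left(11 + 10\right)\right) = - 9 \left(13 + 21\right) = \left(-9\right) 34 = -306$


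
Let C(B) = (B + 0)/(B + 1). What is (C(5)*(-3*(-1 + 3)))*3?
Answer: -15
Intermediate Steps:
C(B) = B/(1 + B)
(C(5)*(-3*(-1 + 3)))*3 = ((5/(1 + 5))*(-3*(-1 + 3)))*3 = ((5/6)*(-3*2))*3 = ((5*(⅙))*(-6))*3 = ((⅚)*(-6))*3 = -5*3 = -15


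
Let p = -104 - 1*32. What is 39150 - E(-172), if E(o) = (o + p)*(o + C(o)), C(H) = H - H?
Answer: -13826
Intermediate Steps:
C(H) = 0
p = -136 (p = -104 - 32 = -136)
E(o) = o*(-136 + o) (E(o) = (o - 136)*(o + 0) = (-136 + o)*o = o*(-136 + o))
39150 - E(-172) = 39150 - (-172)*(-136 - 172) = 39150 - (-172)*(-308) = 39150 - 1*52976 = 39150 - 52976 = -13826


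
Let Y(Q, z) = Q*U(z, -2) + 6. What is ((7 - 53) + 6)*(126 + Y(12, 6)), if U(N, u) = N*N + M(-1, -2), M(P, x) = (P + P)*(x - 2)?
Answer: -26400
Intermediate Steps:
M(P, x) = 2*P*(-2 + x) (M(P, x) = (2*P)*(-2 + x) = 2*P*(-2 + x))
U(N, u) = 8 + N² (U(N, u) = N*N + 2*(-1)*(-2 - 2) = N² + 2*(-1)*(-4) = N² + 8 = 8 + N²)
Y(Q, z) = 6 + Q*(8 + z²) (Y(Q, z) = Q*(8 + z²) + 6 = 6 + Q*(8 + z²))
((7 - 53) + 6)*(126 + Y(12, 6)) = ((7 - 53) + 6)*(126 + (6 + 12*(8 + 6²))) = (-46 + 6)*(126 + (6 + 12*(8 + 36))) = -40*(126 + (6 + 12*44)) = -40*(126 + (6 + 528)) = -40*(126 + 534) = -40*660 = -26400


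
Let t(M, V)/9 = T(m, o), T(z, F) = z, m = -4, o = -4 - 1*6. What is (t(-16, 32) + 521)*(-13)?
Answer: -6305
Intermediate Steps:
o = -10 (o = -4 - 6 = -10)
t(M, V) = -36 (t(M, V) = 9*(-4) = -36)
(t(-16, 32) + 521)*(-13) = (-36 + 521)*(-13) = 485*(-13) = -6305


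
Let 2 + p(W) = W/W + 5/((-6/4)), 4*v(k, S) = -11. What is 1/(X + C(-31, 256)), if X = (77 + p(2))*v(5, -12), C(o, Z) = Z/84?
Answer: -14/2755 ≈ -0.0050817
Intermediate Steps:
v(k, S) = -11/4 (v(k, S) = (1/4)*(-11) = -11/4)
p(W) = -13/3 (p(W) = -2 + (W/W + 5/((-6/4))) = -2 + (1 + 5/((-6*1/4))) = -2 + (1 + 5/(-3/2)) = -2 + (1 + 5*(-2/3)) = -2 + (1 - 10/3) = -2 - 7/3 = -13/3)
C(o, Z) = Z/84 (C(o, Z) = Z*(1/84) = Z/84)
X = -1199/6 (X = (77 - 13/3)*(-11/4) = (218/3)*(-11/4) = -1199/6 ≈ -199.83)
1/(X + C(-31, 256)) = 1/(-1199/6 + (1/84)*256) = 1/(-1199/6 + 64/21) = 1/(-2755/14) = -14/2755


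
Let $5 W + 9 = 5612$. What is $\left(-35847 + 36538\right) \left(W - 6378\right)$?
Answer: $- \frac{18164317}{5} \approx -3.6329 \cdot 10^{6}$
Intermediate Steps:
$W = \frac{5603}{5}$ ($W = - \frac{9}{5} + \frac{1}{5} \cdot 5612 = - \frac{9}{5} + \frac{5612}{5} = \frac{5603}{5} \approx 1120.6$)
$\left(-35847 + 36538\right) \left(W - 6378\right) = \left(-35847 + 36538\right) \left(\frac{5603}{5} - 6378\right) = 691 \left(- \frac{26287}{5}\right) = - \frac{18164317}{5}$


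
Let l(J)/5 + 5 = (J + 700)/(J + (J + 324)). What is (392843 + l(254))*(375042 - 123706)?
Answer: 5133998781641/52 ≈ 9.8731e+10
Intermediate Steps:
l(J) = -25 + 5*(700 + J)/(324 + 2*J) (l(J) = -25 + 5*((J + 700)/(J + (J + 324))) = -25 + 5*((700 + J)/(J + (324 + J))) = -25 + 5*((700 + J)/(324 + 2*J)) = -25 + 5*(700 + J)/(324 + 2*J))
(392843 + l(254))*(375042 - 123706) = (392843 + 5*(-920 - 9*254)/(2*(162 + 254)))*(375042 - 123706) = (392843 + (5/2)*(-920 - 2286)/416)*251336 = (392843 + (5/2)*(1/416)*(-3206))*251336 = (392843 - 8015/416)*251336 = (163414673/416)*251336 = 5133998781641/52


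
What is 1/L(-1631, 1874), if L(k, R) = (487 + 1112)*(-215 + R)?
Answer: 1/2652741 ≈ 3.7697e-7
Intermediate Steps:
L(k, R) = -343785 + 1599*R (L(k, R) = 1599*(-215 + R) = -343785 + 1599*R)
1/L(-1631, 1874) = 1/(-343785 + 1599*1874) = 1/(-343785 + 2996526) = 1/2652741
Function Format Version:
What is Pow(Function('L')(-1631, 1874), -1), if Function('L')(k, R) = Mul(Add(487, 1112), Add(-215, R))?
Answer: Rational(1, 2652741) ≈ 3.7697e-7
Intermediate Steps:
Function('L')(k, R) = Add(-343785, Mul(1599, R)) (Function('L')(k, R) = Mul(1599, Add(-215, R)) = Add(-343785, Mul(1599, R)))
Pow(Function('L')(-1631, 1874), -1) = Pow(Add(-343785, Mul(1599, 1874)), -1) = Pow(Add(-343785, 2996526), -1) = Pow(2652741, -1) = Rational(1, 2652741)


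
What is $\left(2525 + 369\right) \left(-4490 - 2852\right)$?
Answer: $-21247748$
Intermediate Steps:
$\left(2525 + 369\right) \left(-4490 - 2852\right) = 2894 \left(-7342\right) = -21247748$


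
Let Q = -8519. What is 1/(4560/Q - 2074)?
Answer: -8519/17672966 ≈ -0.00048204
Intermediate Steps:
1/(4560/Q - 2074) = 1/(4560/(-8519) - 2074) = 1/(4560*(-1/8519) - 2074) = 1/(-4560/8519 - 2074) = 1/(-17672966/8519) = -8519/17672966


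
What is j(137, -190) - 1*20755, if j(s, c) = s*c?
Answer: -46785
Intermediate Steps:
j(s, c) = c*s
j(137, -190) - 1*20755 = -190*137 - 1*20755 = -26030 - 20755 = -46785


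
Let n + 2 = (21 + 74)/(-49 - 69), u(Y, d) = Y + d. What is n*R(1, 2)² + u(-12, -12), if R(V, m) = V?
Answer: -3163/118 ≈ -26.805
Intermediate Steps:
n = -331/118 (n = -2 + (21 + 74)/(-49 - 69) = -2 + 95/(-118) = -2 + 95*(-1/118) = -2 - 95/118 = -331/118 ≈ -2.8051)
n*R(1, 2)² + u(-12, -12) = -331/118*1² + (-12 - 12) = -331/118*1 - 24 = -331/118 - 24 = -3163/118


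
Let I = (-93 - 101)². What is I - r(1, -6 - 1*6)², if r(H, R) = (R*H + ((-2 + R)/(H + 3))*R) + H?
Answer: 36675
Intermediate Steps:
I = 37636 (I = (-194)² = 37636)
r(H, R) = H + H*R + R*(-2 + R)/(3 + H) (r(H, R) = (H*R + ((-2 + R)/(3 + H))*R) + H = (H*R + R*(-2 + R)/(3 + H)) + H = H + H*R + R*(-2 + R)/(3 + H))
I - r(1, -6 - 1*6)² = 37636 - ((1² + (-6 - 1*6)² - 2*(-6 - 1*6) + 3*1 + (-6 - 1*6)*1² + 3*1*(-6 - 1*6))/(3 + 1))² = 37636 - ((1 + (-6 - 6)² - 2*(-6 - 6) + 3 + (-6 - 6)*1 + 3*1*(-6 - 6))/4)² = 37636 - ((1 + (-12)² - 2*(-12) + 3 - 12*1 + 3*1*(-12))/4)² = 37636 - ((1 + 144 + 24 + 3 - 12 - 36)/4)² = 37636 - ((¼)*124)² = 37636 - 1*31² = 37636 - 1*961 = 37636 - 961 = 36675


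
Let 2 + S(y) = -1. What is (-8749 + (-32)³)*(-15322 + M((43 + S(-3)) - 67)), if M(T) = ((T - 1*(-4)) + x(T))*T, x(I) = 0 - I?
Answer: 640607310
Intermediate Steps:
S(y) = -3 (S(y) = -2 - 1 = -3)
x(I) = -I
M(T) = 4*T (M(T) = ((T - 1*(-4)) - T)*T = ((T + 4) - T)*T = ((4 + T) - T)*T = 4*T)
(-8749 + (-32)³)*(-15322 + M((43 + S(-3)) - 67)) = (-8749 + (-32)³)*(-15322 + 4*((43 - 3) - 67)) = (-8749 - 32768)*(-15322 + 4*(40 - 67)) = -41517*(-15322 + 4*(-27)) = -41517*(-15322 - 108) = -41517*(-15430) = 640607310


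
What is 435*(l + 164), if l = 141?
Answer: 132675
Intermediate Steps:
435*(l + 164) = 435*(141 + 164) = 435*305 = 132675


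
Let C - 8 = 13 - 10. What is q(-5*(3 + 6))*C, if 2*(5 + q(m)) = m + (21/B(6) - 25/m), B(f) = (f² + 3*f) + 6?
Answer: -107107/360 ≈ -297.52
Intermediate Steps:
B(f) = 6 + f² + 3*f
C = 11 (C = 8 + (13 - 10) = 8 + 3 = 11)
q(m) = -193/40 + m/2 - 25/(2*m) (q(m) = -5 + (m + (21/(6 + 6² + 3*6) - 25/m))/2 = -5 + (m + (21/(6 + 36 + 18) - 25/m))/2 = -5 + (m + (21/60 - 25/m))/2 = -5 + (m + (21*(1/60) - 25/m))/2 = -5 + (m + (7/20 - 25/m))/2 = -5 + (7/20 + m - 25/m)/2 = -5 + (7/40 + m/2 - 25/(2*m)) = -193/40 + m/2 - 25/(2*m))
q(-5*(3 + 6))*C = ((-500 + (-5*(3 + 6))*(-193 + 20*(-5*(3 + 6))))/(40*((-5*(3 + 6)))))*11 = ((-500 + (-5*9)*(-193 + 20*(-5*9)))/(40*((-5*9))))*11 = ((1/40)*(-500 - 45*(-193 + 20*(-45)))/(-45))*11 = ((1/40)*(-1/45)*(-500 - 45*(-193 - 900)))*11 = ((1/40)*(-1/45)*(-500 - 45*(-1093)))*11 = ((1/40)*(-1/45)*(-500 + 49185))*11 = ((1/40)*(-1/45)*48685)*11 = -9737/360*11 = -107107/360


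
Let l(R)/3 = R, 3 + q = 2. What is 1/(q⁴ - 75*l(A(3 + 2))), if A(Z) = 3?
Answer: -1/674 ≈ -0.0014837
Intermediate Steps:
q = -1 (q = -3 + 2 = -1)
l(R) = 3*R
1/(q⁴ - 75*l(A(3 + 2))) = 1/((-1)⁴ - 225*3) = 1/(1 - 75*9) = 1/(1 - 675) = 1/(-674) = -1/674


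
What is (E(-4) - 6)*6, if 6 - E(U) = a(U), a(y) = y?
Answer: 24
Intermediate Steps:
E(U) = 6 - U
(E(-4) - 6)*6 = ((6 - 1*(-4)) - 6)*6 = ((6 + 4) - 6)*6 = (10 - 6)*6 = 4*6 = 24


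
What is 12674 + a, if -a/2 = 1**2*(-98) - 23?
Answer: 12916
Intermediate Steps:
a = 242 (a = -2*(1**2*(-98) - 23) = -2*(1*(-98) - 23) = -2*(-98 - 23) = -2*(-121) = 242)
12674 + a = 12674 + 242 = 12916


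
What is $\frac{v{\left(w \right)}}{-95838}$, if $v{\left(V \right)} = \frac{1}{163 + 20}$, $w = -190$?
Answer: $- \frac{1}{17538354} \approx -5.7018 \cdot 10^{-8}$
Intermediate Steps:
$v{\left(V \right)} = \frac{1}{183}$
$\frac{v{\left(w \right)}}{-95838} = \frac{1}{183 \left(-95838\right)} = \frac{1}{183} \left(- \frac{1}{95838}\right) = - \frac{1}{17538354}$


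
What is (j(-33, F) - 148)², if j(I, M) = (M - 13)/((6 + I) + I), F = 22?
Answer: 8779369/400 ≈ 21948.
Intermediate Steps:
j(I, M) = (-13 + M)/(6 + 2*I)
(j(-33, F) - 148)² = ((-13 + 22)/(2*(3 - 33)) - 148)² = ((½)*9/(-30) - 148)² = ((½)*(-1/30)*9 - 148)² = (-3/20 - 148)² = (-2963/20)² = 8779369/400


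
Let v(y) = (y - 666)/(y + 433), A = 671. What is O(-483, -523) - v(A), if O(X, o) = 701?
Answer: 773899/1104 ≈ 701.00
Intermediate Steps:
v(y) = (-666 + y)/(433 + y)
O(-483, -523) - v(A) = 701 - (-666 + 671)/(433 + 671) = 701 - 5/1104 = 773899/1104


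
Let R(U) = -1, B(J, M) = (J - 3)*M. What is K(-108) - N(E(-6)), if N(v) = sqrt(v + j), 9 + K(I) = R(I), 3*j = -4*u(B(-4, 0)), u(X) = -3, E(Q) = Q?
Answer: -10 - I*sqrt(2) ≈ -10.0 - 1.4142*I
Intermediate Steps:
B(J, M) = M*(-3 + J) (B(J, M) = (-3 + J)*M = M*(-3 + J))
j = 4 (j = (-4*(-3))/3 = (1/3)*12 = 4)
K(I) = -10 (K(I) = -9 - 1 = -10)
N(v) = sqrt(4 + v) (N(v) = sqrt(v + 4) = sqrt(4 + v))
K(-108) - N(E(-6)) = -10 - sqrt(4 - 6) = -10 - sqrt(-2) = -10 - I*sqrt(2)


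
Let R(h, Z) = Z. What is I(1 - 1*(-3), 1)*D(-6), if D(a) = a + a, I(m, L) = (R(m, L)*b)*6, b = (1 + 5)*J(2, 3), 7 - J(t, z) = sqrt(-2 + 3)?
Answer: -2592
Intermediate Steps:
J(t, z) = 6 (J(t, z) = 7 - sqrt(-2 + 3) = 7 - sqrt(1) = 7 - 1*1 = 7 - 1 = 6)
b = 36 (b = (1 + 5)*6 = 6*6 = 36)
I(m, L) = 216*L (I(m, L) = (L*36)*6 = (36*L)*6 = 216*L)
D(a) = 2*a
I(1 - 1*(-3), 1)*D(-6) = (216*1)*(2*(-6)) = 216*(-12) = -2592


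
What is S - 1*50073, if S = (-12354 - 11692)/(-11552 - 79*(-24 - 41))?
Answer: -321294395/6417 ≈ -50069.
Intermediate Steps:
S = 24046/6417 (S = -24046/(-11552 - 79*(-65)) = -24046/(-11552 + 5135) = -24046/(-6417) = -24046*(-1/6417) = 24046/6417 ≈ 3.7472)
S - 1*50073 = 24046/6417 - 1*50073 = 24046/6417 - 50073 = -321294395/6417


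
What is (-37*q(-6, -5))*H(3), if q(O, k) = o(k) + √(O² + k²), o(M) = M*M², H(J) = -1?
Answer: -4625 + 37*√61 ≈ -4336.0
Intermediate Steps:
o(M) = M³
q(O, k) = k³ + √(O² + k²)
(-37*q(-6, -5))*H(3) = -37*((-5)³ + √((-6)² + (-5)²))*(-1) = -37*(-125 + √(36 + 25))*(-1) = -37*(-125 + √61)*(-1) = (4625 - 37*√61)*(-1) = -4625 + 37*√61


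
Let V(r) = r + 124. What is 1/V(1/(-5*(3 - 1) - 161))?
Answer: 171/21203 ≈ 0.0080649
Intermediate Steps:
V(r) = 124 + r
1/V(1/(-5*(3 - 1) - 161)) = 1/(124 + 1/(-5*(3 - 1) - 161)) = 1/(124 + 1/(-5*2 - 161)) = 1/(124 + 1/(-10 - 161)) = 1/(124 + 1/(-171)) = 1/(124 - 1/171) = 1/(21203/171) = 171/21203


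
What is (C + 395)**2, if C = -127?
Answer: 71824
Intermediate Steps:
(C + 395)**2 = (-127 + 395)**2 = 268**2 = 71824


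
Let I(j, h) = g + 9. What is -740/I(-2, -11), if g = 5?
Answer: -370/7 ≈ -52.857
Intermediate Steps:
I(j, h) = 14 (I(j, h) = 5 + 9 = 14)
-740/I(-2, -11) = -740/14 = -740*1/14 = -370/7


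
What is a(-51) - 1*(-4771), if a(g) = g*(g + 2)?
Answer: 7270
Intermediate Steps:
a(g) = g*(2 + g)
a(-51) - 1*(-4771) = -51*(2 - 51) - 1*(-4771) = -51*(-49) + 4771 = 2499 + 4771 = 7270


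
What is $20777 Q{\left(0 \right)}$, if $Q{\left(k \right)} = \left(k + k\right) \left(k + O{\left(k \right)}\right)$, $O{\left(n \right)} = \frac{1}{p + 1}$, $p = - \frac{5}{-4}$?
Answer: $0$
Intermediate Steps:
$p = \frac{5}{4}$ ($p = \left(-5\right) \left(- \frac{1}{4}\right) = \frac{5}{4} \approx 1.25$)
$O{\left(n \right)} = \frac{4}{9}$ ($O{\left(n \right)} = \frac{1}{\frac{5}{4} + 1} = \frac{1}{\frac{9}{4}} = \frac{4}{9}$)
$Q{\left(k \right)} = 2 k \left(\frac{4}{9} + k\right)$ ($Q{\left(k \right)} = \left(k + k\right) \left(k + \frac{4}{9}\right) = 2 k \left(\frac{4}{9} + k\right)$)
$20777 Q{\left(0 \right)} = 20777 \cdot \frac{2}{9} \cdot 0 \left(4 + 9 \cdot 0\right) = 20777 \cdot \frac{2}{9} \cdot 0 \left(4 + 0\right) = 20777 \cdot \frac{2}{9} \cdot 0 \cdot 4 = 20777 \cdot 0 = 0$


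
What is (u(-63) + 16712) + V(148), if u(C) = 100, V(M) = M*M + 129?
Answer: 38845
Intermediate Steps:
V(M) = 129 + M² (V(M) = M² + 129 = 129 + M²)
(u(-63) + 16712) + V(148) = (100 + 16712) + (129 + 148²) = 16812 + (129 + 21904) = 16812 + 22033 = 38845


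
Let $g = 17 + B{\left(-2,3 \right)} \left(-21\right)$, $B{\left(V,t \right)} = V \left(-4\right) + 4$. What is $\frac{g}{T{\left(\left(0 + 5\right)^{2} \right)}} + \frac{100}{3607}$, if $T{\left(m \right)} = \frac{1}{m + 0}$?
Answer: $- \frac{21191025}{3607} \approx -5875.0$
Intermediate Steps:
$B{\left(V,t \right)} = 4 - 4 V$ ($B{\left(V,t \right)} = - 4 V + 4 = 4 - 4 V$)
$g = -235$ ($g = 17 + \left(4 - -8\right) \left(-21\right) = 17 + \left(4 + 8\right) \left(-21\right) = 17 + 12 \left(-21\right) = 17 - 252 = -235$)
$T{\left(m \right)} = \frac{1}{m}$
$\frac{g}{T{\left(\left(0 + 5\right)^{2} \right)}} + \frac{100}{3607} = - \frac{235}{\frac{1}{\left(0 + 5\right)^{2}}} + \frac{100}{3607} = - \frac{235}{\frac{1}{5^{2}}} + 100 \cdot \frac{1}{3607} = - \frac{235}{\frac{1}{25}} + \frac{100}{3607} = - 235 \frac{1}{\frac{1}{25}} + \frac{100}{3607} = \left(-235\right) 25 + \frac{100}{3607} = -5875 + \frac{100}{3607} = - \frac{21191025}{3607}$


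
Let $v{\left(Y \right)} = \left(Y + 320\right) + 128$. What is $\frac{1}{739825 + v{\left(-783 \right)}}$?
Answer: $\frac{1}{739490} \approx 1.3523 \cdot 10^{-6}$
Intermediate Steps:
$v{\left(Y \right)} = 448 + Y$ ($v{\left(Y \right)} = \left(320 + Y\right) + 128 = 448 + Y$)
$\frac{1}{739825 + v{\left(-783 \right)}} = \frac{1}{739825 + \left(448 - 783\right)} = \frac{1}{739825 - 335} = \frac{1}{739490}$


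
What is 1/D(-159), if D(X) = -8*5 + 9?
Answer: -1/31 ≈ -0.032258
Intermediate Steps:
D(X) = -31 (D(X) = -40 + 9 = -31)
1/D(-159) = 1/(-31) = -1/31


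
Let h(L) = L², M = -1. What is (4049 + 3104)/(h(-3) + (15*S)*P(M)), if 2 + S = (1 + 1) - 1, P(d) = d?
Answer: 7153/24 ≈ 298.04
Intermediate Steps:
S = -1 (S = -2 + ((1 + 1) - 1) = -2 + (2 - 1) = -2 + 1 = -1)
(4049 + 3104)/(h(-3) + (15*S)*P(M)) = (4049 + 3104)/((-3)² + (15*(-1))*(-1)) = 7153/(9 - 15*(-1)) = 7153/(9 + 15) = 7153/24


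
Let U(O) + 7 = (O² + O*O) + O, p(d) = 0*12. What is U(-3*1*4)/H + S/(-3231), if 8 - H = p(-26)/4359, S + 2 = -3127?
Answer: 298057/8616 ≈ 34.593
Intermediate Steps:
p(d) = 0
S = -3129 (S = -2 - 3127 = -3129)
U(O) = -7 + O + 2*O² (U(O) = -7 + ((O² + O*O) + O) = -7 + ((O² + O²) + O) = -7 + (2*O² + O) = -7 + (O + 2*O²) = -7 + O + 2*O²)
H = 8 (H = 8 - 0/4359 = 8 - 1*0 = 8 + 0 = 8)
U(-3*1*4)/H + S/(-3231) = (-7 - 3*1*4 + 2*(-3*1*4)²)/8 - 3129/(-3231) = (-7 - 3*4 + 2*(-3*4)²)*(⅛) - 3129*(-1/3231) = (-7 - 12 + 2*(-12)²)*(⅛) + 1043/1077 = (-7 - 12 + 2*144)*(⅛) + 1043/1077 = (-7 - 12 + 288)*(⅛) + 1043/1077 = 269*(⅛) + 1043/1077 = 269/8 + 1043/1077 = 298057/8616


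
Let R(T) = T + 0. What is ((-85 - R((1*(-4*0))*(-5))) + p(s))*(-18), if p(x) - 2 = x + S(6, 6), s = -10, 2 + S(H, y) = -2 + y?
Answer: 1638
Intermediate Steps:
R(T) = T
S(H, y) = -4 + y (S(H, y) = -2 + (-2 + y) = -4 + y)
p(x) = 4 + x (p(x) = 2 + (x + (-4 + 6)) = 2 + (x + 2) = 2 + (2 + x) = 4 + x)
((-85 - R((1*(-4*0))*(-5))) + p(s))*(-18) = ((-85 - 1*(-4*0)*(-5)) + (4 - 10))*(-18) = ((-85 - 1*0*(-5)) - 6)*(-18) = ((-85 - 0*(-5)) - 6)*(-18) = ((-85 - 1*0) - 6)*(-18) = ((-85 + 0) - 6)*(-18) = (-85 - 6)*(-18) = -91*(-18) = 1638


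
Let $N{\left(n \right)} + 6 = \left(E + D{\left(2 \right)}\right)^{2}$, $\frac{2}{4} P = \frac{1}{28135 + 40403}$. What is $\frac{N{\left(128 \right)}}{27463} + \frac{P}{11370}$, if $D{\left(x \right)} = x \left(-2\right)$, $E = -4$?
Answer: $\frac{779278007}{368987687910} \approx 0.0021119$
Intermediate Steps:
$P = \frac{1}{34269}$ ($P = \frac{2}{28135 + 40403} = \frac{2}{68538} = 2 \cdot \frac{1}{68538} = \frac{1}{34269} \approx 2.9181 \cdot 10^{-5}$)
$D{\left(x \right)} = - 2 x$
$N{\left(n \right)} = 58$ ($N{\left(n \right)} = -6 + \left(-4 - 4\right)^{2} = -6 + \left(-8\right)^{2} = -6 + 64 = 58$)
$\frac{N{\left(128 \right)}}{27463} + \frac{P}{11370} = \frac{58}{27463} + \frac{1}{34269 \cdot 11370} = 58 \cdot \frac{1}{27463} + \frac{1}{34269} \cdot \frac{1}{11370} = \frac{2}{947} + \frac{1}{389638530} = \frac{779278007}{368987687910}$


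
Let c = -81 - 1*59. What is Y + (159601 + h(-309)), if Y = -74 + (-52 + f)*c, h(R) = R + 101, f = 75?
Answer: 156099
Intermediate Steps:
h(R) = 101 + R
c = -140 (c = -81 - 59 = -140)
Y = -3294 (Y = -74 + (-52 + 75)*(-140) = -74 + 23*(-140) = -74 - 3220 = -3294)
Y + (159601 + h(-309)) = -3294 + (159601 + (101 - 309)) = -3294 + (159601 - 208) = -3294 + 159393 = 156099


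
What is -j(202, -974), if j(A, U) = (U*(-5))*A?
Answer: -983740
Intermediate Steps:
j(A, U) = -5*A*U (j(A, U) = (-5*U)*A = -5*A*U)
-j(202, -974) = -(-5)*202*(-974) = -1*983740 = -983740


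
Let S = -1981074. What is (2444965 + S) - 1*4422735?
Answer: -3958844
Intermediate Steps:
(2444965 + S) - 1*4422735 = (2444965 - 1981074) - 1*4422735 = 463891 - 4422735 = -3958844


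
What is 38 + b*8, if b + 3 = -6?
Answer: -34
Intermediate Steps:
b = -9 (b = -3 - 6 = -9)
38 + b*8 = 38 - 9*8 = 38 - 72 = -34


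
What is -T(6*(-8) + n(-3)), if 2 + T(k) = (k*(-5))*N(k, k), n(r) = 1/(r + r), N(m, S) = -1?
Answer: 1457/6 ≈ 242.83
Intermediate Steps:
n(r) = 1/(2*r)
T(k) = -2 + 5*k (T(k) = -2 + (k*(-5))*(-1) = -2 - 5*k*(-1) = -2 + 5*k)
-T(6*(-8) + n(-3)) = -(-2 + 5*(6*(-8) + (1/2)/(-3))) = -(-2 + 5*(-48 + (1/2)*(-1/3))) = -(-2 + 5*(-48 - 1/6)) = -(-2 + 5*(-289/6)) = -(-2 - 1445/6) = -1*(-1457/6) = 1457/6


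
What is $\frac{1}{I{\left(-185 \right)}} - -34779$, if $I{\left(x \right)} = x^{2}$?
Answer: $\frac{1190311276}{34225} \approx 34779.0$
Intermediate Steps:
$\frac{1}{I{\left(-185 \right)}} - -34779 = \frac{1}{\left(-185\right)^{2}} - -34779 = \frac{1}{34225} + 34779 = \frac{1190311276}{34225}$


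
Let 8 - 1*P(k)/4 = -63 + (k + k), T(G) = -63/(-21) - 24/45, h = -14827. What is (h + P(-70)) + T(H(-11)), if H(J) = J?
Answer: -209708/15 ≈ -13981.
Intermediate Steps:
T(G) = 37/15 (T(G) = -63*(-1/21) - 24*1/45 = 3 - 8/15 = 37/15)
P(k) = 284 - 8*k (P(k) = 32 - 4*(-63 + (k + k)) = 32 - 4*(-63 + 2*k) = 32 + (252 - 8*k) = 284 - 8*k)
(h + P(-70)) + T(H(-11)) = (-14827 + (284 - 8*(-70))) + 37/15 = (-14827 + (284 + 560)) + 37/15 = (-14827 + 844) + 37/15 = -13983 + 37/15 = -209708/15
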